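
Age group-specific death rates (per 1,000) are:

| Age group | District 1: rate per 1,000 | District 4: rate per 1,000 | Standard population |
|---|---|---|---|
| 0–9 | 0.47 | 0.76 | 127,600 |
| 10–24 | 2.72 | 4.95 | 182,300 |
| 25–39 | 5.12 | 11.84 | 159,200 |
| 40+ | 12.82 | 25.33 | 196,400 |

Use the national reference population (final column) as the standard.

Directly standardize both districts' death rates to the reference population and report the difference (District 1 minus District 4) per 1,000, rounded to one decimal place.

-6.0

Standard total = 665,500; weights = 0.1917, 0.2739, 0.2392, 0.2951.
District 1: 0.1917×0.47 + 0.2739×2.72 + 0.2392×5.12 + 0.2951×12.82 = 5.8434 per 1,000.
District 4: 0.1917×0.76 + 0.2739×4.95 + 0.2392×11.84 + 0.2951×25.33 = 11.8093 per 1,000.
Difference = 5.8434 − 11.8093 = -5.9659.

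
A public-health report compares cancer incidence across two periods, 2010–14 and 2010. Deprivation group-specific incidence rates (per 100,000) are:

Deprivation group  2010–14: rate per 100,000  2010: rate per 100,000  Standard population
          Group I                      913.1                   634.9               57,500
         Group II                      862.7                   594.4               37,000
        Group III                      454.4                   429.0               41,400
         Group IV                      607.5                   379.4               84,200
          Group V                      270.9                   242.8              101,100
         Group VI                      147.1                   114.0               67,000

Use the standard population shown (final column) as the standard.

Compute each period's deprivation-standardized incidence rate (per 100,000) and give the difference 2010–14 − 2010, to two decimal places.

131.99

Standard total = 388,200; weights = 0.1481, 0.0953, 0.1066, 0.2169, 0.2604, 0.1726.
2010–14: 0.1481×913.1 + 0.0953×862.7 + 0.1066×454.4 + 0.2169×607.5 + 0.2604×270.9 + 0.1726×147.1 = 493.6386 per 100,000.
2010: 0.1481×634.9 + 0.0953×594.4 + 0.1066×429.0 + 0.2169×379.4 + 0.2604×242.8 + 0.1726×114.0 = 361.6453 per 100,000.
Difference = 493.6386 − 361.6453 = 131.9933.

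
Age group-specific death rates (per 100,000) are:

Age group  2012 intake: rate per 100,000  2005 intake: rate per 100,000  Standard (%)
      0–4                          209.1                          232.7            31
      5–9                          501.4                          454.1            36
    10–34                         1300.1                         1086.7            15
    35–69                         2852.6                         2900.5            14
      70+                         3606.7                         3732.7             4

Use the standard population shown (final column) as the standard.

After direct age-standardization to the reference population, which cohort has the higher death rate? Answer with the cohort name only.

Standard weights: 0.31, 0.36, 0.15, 0.14, 0.04.
The 2012 intake: 0.3100×209.1 + 0.3600×501.4 + 0.1500×1300.1 + 0.1400×2852.6 + 0.0400×3606.7 = 983.9720 per 100,000.
The 2005 intake: 0.3100×232.7 + 0.3600×454.1 + 0.1500×1086.7 + 0.1400×2900.5 + 0.0400×3732.7 = 953.9960 per 100,000.

2012 intake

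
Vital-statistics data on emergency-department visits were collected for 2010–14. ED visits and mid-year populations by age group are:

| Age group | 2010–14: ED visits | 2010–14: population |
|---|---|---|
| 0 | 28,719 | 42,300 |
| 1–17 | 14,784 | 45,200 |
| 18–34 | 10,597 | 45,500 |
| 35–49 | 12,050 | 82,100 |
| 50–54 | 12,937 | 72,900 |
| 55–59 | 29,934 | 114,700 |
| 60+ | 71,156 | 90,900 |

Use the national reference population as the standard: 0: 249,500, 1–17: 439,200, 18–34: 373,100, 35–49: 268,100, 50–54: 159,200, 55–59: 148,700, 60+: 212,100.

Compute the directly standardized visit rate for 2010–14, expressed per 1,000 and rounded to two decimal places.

363.47

Age-specific rates per 1,000 for 2010–14: 678.936, 327.080, 232.901, 146.772, 177.462, 260.976, 782.794.
Standard total = 1,849,900; weights = 0.1349, 0.2374, 0.2017, 0.1449, 0.0861, 0.0804, 0.1147.
Standardized rate: 0.1349×678.936 + 0.2374×327.080 + 0.2017×232.901 + 0.1449×146.772 + 0.0861×177.462 + 0.0804×260.976 + 0.1147×782.794 = 363.4698 per 1,000.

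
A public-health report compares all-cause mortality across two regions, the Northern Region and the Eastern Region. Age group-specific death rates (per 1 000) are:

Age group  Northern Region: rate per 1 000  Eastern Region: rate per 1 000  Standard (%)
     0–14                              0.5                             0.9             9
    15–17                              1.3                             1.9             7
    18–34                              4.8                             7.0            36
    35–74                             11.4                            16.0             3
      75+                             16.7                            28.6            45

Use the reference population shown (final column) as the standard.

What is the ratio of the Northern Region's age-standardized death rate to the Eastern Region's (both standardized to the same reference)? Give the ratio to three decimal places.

0.604

Standard weights: 0.09, 0.07, 0.36, 0.03, 0.45.
The Northern Region: 0.0900×0.5 + 0.0700×1.3 + 0.3600×4.8 + 0.0300×11.4 + 0.4500×16.7 = 9.7210 per 1 000.
The Eastern Region: 0.0900×0.9 + 0.0700×1.9 + 0.3600×7.0 + 0.0300×16.0 + 0.4500×28.6 = 16.0840 per 1 000.
Ratio = 9.7210 ÷ 16.0840 = 0.60439.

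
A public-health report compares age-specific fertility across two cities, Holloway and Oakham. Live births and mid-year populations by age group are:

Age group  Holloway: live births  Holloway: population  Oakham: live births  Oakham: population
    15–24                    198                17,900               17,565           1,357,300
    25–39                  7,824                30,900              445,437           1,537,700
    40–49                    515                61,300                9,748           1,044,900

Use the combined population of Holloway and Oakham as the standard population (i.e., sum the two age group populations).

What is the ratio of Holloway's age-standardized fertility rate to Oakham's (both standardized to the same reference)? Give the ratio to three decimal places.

0.874

Age-specific rates per 1,000 for Holloway: 11.061, 253.204, 8.401.
For Oakham: 12.941, 289.677, 9.329.
Combined standard total = 4,050,000; weights = 0.3396, 0.3873, 0.2731.
Holloway: 0.3396×11.061 + 0.3873×253.204 + 0.2731×8.401 = 104.1187 per 1,000.
Oakham: 0.3396×12.941 + 0.3873×289.677 + 0.2731×9.329 = 119.1369 per 1,000.
Ratio = 104.1187 ÷ 119.1369 = 0.87394.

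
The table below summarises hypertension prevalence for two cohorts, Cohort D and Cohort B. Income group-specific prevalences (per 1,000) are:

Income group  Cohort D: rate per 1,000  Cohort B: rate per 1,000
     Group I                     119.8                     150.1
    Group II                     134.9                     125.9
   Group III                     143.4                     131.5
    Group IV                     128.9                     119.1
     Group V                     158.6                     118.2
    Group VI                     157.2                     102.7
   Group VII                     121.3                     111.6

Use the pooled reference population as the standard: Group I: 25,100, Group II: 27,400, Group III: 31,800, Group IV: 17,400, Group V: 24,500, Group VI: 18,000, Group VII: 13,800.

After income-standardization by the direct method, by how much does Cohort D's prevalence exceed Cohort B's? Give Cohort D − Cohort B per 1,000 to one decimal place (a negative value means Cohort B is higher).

13.5

Standard total = 158,000; weights = 0.1589, 0.1734, 0.2013, 0.1101, 0.1551, 0.1139, 0.0873.
Cohort D: 0.1589×119.8 + 0.1734×134.9 + 0.2013×143.4 + 0.1101×128.9 + 0.1551×158.6 + 0.1139×157.2 + 0.0873×121.3 = 138.5789 per 1,000.
Cohort B: 0.1589×150.1 + 0.1734×125.9 + 0.2013×131.5 + 0.1101×119.1 + 0.1551×118.2 + 0.1139×102.7 + 0.0873×111.6 = 125.0366 per 1,000.
Difference = 138.5789 − 125.0366 = 13.5422.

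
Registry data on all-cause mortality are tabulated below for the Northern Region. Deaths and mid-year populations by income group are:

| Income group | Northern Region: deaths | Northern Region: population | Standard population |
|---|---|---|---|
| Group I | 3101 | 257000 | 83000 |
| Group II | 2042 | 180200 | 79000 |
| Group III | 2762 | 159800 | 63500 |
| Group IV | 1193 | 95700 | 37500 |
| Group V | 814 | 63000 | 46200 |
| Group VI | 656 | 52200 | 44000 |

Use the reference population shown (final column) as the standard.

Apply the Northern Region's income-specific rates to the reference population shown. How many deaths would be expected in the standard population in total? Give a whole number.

4612

Income-specific rates per 1000 for the Northern Region: 12.066, 11.332, 17.284, 12.466, 12.921, 12.567.
Expected deaths = Σ (standard pop × income-specific rate ÷ 1000)
= 83000×12.066/1000 + 79000×11.332/1000 + 63500×17.284/1000 + 37500×12.466/1000 + 46200×12.921/1000 + 44000×12.567/1000
= 1001.49 + 895.22 + 1097.54 + 467.48 + 596.93 + 552.95 = 4611.61.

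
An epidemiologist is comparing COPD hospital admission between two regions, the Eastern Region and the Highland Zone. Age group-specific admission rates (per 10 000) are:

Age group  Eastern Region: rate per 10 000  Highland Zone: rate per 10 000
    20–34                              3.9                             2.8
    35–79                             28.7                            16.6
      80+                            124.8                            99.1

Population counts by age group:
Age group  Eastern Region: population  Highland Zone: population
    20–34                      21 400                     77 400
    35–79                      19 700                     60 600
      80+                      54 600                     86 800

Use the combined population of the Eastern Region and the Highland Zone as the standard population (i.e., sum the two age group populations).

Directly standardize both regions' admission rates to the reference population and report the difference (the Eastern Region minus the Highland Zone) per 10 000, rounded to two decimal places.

14.71

Combined standard total = 320 500; weights = 0.3083, 0.2505, 0.4412.
The Eastern Region: 0.3083×3.9 + 0.2505×28.7 + 0.4412×124.8 = 63.4529 per 10 000.
The Highland Zone: 0.3083×2.8 + 0.2505×16.6 + 0.4412×99.1 = 48.7437 per 10 000.
Difference = 63.4529 − 48.7437 = 14.7092.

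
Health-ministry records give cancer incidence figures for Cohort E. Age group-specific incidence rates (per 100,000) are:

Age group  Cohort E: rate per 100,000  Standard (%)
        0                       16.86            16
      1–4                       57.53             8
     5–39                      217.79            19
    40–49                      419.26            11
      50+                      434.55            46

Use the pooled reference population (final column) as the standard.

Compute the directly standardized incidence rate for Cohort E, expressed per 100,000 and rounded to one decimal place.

Standard weights: 0.16, 0.08, 0.19, 0.11, 0.46.
Standardized rate: 0.1600×16.86 + 0.0800×57.53 + 0.1900×217.79 + 0.1100×419.26 + 0.4600×434.55 = 294.6917 per 100,000.

294.7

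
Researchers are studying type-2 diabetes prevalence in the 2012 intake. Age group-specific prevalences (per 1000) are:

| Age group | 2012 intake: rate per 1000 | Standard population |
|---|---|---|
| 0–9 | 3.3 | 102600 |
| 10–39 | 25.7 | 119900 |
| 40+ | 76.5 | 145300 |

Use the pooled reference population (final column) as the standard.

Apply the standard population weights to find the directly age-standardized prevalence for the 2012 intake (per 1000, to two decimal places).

39.52

Standard total = 367800; weights = 0.2790, 0.3260, 0.3951.
Standardized rate: 0.2790×3.3 + 0.3260×25.7 + 0.3951×76.5 = 39.5200 per 1000.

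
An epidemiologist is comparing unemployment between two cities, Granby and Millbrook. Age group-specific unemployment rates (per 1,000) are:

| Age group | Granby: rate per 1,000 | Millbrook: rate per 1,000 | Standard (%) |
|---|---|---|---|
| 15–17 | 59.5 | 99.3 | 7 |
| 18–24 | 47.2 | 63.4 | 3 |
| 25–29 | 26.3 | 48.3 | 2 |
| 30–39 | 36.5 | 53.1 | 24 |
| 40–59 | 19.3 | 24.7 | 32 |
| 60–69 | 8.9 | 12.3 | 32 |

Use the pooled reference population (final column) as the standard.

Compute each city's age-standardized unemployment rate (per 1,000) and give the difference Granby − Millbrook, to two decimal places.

Standard weights: 0.07, 0.03, 0.02, 0.24, 0.32, 0.32.
Granby: 0.0700×59.5 + 0.0300×47.2 + 0.0200×26.3 + 0.2400×36.5 + 0.3200×19.3 + 0.3200×8.9 = 23.8910 per 1,000.
Millbrook: 0.0700×99.3 + 0.0300×63.4 + 0.0200×48.3 + 0.2400×53.1 + 0.3200×24.7 + 0.3200×12.3 = 34.4030 per 1,000.
Difference = 23.8910 − 34.4030 = -10.5120.

-10.51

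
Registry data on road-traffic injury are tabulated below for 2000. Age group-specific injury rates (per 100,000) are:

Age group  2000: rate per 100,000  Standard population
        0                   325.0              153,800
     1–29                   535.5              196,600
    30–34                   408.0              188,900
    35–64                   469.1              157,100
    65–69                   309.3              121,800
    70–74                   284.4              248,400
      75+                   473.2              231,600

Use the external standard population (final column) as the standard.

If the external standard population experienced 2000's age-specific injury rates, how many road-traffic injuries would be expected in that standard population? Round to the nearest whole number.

5239

Expected road-traffic injuries = Σ (standard pop × age-specific rate ÷ 100,000)
= 153,800×325.0/100,000 + 196,600×535.5/100,000 + 188,900×408.0/100,000 + 157,100×469.1/100,000 + 121,800×309.3/100,000 + 248,400×284.4/100,000 + 231,600×473.2/100,000
= 499.85 + 1052.79 + 770.71 + 736.96 + 376.73 + 706.45 + 1095.93 = 5239.42.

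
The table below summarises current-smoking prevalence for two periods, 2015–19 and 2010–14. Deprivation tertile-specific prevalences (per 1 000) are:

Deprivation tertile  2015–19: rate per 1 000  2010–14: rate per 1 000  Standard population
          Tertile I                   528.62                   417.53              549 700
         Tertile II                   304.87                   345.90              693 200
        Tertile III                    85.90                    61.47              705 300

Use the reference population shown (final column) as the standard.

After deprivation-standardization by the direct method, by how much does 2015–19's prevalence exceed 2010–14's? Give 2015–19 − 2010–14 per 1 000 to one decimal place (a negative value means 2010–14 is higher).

Standard total = 1 948 200; weights = 0.2822, 0.3558, 0.3620.
2015–19: 0.2822×528.62 + 0.3558×304.87 + 0.3620×85.90 = 288.7299 per 1 000.
2010–14: 0.2822×417.53 + 0.3558×345.90 + 0.3620×61.47 = 263.1398 per 1 000.
Difference = 288.7299 − 263.1398 = 25.5901.

25.6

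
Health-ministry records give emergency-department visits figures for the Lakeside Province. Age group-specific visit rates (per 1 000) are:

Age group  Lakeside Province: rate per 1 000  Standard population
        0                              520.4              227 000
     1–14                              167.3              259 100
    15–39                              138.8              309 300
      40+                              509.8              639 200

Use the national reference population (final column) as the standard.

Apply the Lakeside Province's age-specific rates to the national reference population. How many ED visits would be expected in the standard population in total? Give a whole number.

Expected ED visits = Σ (standard pop × age-specific rate ÷ 1 000)
= 227 000×520.4/1 000 + 259 100×167.3/1 000 + 309 300×138.8/1 000 + 639 200×509.8/1 000
= 118130.80 + 43347.43 + 42930.84 + 325864.16 = 530273.23.

530273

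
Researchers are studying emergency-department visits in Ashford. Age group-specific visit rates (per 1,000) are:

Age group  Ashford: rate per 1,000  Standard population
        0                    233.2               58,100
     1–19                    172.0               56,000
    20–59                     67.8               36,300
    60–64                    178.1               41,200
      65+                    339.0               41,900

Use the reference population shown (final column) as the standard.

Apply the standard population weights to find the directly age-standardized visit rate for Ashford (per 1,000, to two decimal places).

202.07

Standard total = 233,500; weights = 0.2488, 0.2398, 0.1555, 0.1764, 0.1794.
Standardized rate: 0.2488×233.2 + 0.2398×172.0 + 0.1555×67.8 + 0.1764×178.1 + 0.1794×339.0 = 202.0723 per 1,000.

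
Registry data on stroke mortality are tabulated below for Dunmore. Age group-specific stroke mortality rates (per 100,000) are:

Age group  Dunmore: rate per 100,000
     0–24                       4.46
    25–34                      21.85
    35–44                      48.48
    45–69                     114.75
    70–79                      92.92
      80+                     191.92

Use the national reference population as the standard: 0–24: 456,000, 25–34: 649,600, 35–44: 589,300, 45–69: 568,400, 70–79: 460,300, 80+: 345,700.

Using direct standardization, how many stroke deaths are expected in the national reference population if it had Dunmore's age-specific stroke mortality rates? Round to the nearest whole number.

2191

Expected stroke deaths = Σ (standard pop × age-specific rate ÷ 100,000)
= 456,000×4.46/100,000 + 649,600×21.85/100,000 + 589,300×48.48/100,000 + 568,400×114.75/100,000 + 460,300×92.92/100,000 + 345,700×191.92/100,000
= 20.34 + 141.94 + 285.69 + 652.24 + 427.71 + 663.47 = 2191.39.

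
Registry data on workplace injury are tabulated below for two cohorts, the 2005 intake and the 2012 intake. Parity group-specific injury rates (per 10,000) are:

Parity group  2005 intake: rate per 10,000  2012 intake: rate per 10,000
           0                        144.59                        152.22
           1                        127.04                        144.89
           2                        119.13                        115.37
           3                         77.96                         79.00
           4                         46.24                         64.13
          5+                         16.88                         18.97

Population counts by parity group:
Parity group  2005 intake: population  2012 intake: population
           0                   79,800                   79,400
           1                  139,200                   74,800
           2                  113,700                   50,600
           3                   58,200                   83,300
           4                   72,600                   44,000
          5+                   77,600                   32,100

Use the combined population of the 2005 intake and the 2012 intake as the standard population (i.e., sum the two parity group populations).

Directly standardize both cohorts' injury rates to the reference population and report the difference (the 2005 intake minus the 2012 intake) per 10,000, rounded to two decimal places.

-7.60

Combined standard total = 905,300; weights = 0.1759, 0.2364, 0.1815, 0.1563, 0.1288, 0.1212.
The 2005 intake: 0.1759×144.59 + 0.2364×127.04 + 0.1815×119.13 + 0.1563×77.96 + 0.1288×46.24 + 0.1212×16.88 = 97.2639 per 10,000.
The 2012 intake: 0.1759×152.22 + 0.2364×144.89 + 0.1815×115.37 + 0.1563×79.00 + 0.1288×64.13 + 0.1212×18.97 = 104.8627 per 10,000.
Difference = 97.2639 − 104.8627 = -7.5988.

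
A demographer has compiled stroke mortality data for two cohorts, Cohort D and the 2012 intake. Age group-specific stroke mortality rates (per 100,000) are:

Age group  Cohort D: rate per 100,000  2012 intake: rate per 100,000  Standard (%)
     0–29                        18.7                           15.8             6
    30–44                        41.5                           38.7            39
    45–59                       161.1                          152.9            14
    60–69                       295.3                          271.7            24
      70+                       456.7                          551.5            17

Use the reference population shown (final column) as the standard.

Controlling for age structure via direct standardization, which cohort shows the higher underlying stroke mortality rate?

Standard weights: 0.06, 0.39, 0.14, 0.24, 0.17.
Cohort D: 0.0600×18.7 + 0.3900×41.5 + 0.1400×161.1 + 0.2400×295.3 + 0.1700×456.7 = 188.3720 per 100,000.
The 2012 intake: 0.0600×15.8 + 0.3900×38.7 + 0.1400×152.9 + 0.2400×271.7 + 0.1700×551.5 = 196.4100 per 100,000.

2012 intake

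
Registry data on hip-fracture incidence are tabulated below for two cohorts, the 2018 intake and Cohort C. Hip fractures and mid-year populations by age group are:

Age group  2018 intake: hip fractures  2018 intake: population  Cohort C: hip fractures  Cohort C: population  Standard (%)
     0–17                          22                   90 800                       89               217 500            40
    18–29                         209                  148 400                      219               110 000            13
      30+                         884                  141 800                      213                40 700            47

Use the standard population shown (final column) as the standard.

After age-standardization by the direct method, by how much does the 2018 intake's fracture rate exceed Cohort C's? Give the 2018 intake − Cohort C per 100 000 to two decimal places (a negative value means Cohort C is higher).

Age-specific rates per 100 000 for the 2018 intake: 24.23, 140.84, 623.41.
For Cohort C: 40.92, 199.09, 523.34.
Standard weights: 0.40, 0.13, 0.47.
The 2018 intake: 0.4000×24.23 + 0.1300×140.84 + 0.4700×623.41 = 321.0045 per 100 000.
Cohort C: 0.4000×40.92 + 0.1300×199.09 + 0.4700×523.34 = 288.2202 per 100 000.
Difference = 321.0045 − 288.2202 = 32.7843.

32.78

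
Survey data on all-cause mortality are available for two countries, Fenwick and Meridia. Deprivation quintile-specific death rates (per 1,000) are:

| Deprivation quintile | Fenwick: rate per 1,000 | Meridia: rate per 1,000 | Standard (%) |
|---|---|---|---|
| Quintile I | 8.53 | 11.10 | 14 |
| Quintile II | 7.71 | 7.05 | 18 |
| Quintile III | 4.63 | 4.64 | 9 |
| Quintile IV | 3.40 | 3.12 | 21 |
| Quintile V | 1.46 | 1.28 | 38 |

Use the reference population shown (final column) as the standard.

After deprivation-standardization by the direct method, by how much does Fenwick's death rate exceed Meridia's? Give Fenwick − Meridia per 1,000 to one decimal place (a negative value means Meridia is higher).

Standard weights: 0.14, 0.18, 0.09, 0.21, 0.38.
Fenwick: 0.1400×8.53 + 0.1800×7.71 + 0.0900×4.63 + 0.2100×3.40 + 0.3800×1.46 = 4.2675 per 1,000.
Meridia: 0.1400×11.10 + 0.1800×7.05 + 0.0900×4.64 + 0.2100×3.12 + 0.3800×1.28 = 4.3822 per 1,000.
Difference = 4.2675 − 4.3822 = -0.1147.

-0.1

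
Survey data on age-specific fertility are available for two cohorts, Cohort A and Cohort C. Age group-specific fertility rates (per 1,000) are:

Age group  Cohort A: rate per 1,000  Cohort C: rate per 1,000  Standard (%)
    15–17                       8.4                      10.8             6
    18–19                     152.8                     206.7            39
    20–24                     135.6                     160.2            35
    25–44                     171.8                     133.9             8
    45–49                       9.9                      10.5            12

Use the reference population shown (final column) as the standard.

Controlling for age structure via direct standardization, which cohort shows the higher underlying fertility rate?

Standard weights: 0.06, 0.39, 0.35, 0.08, 0.12.
Cohort A: 0.0600×8.4 + 0.3900×152.8 + 0.3500×135.6 + 0.0800×171.8 + 0.1200×9.9 = 122.4880 per 1,000.
Cohort C: 0.0600×10.8 + 0.3900×206.7 + 0.3500×160.2 + 0.0800×133.9 + 0.1200×10.5 = 149.3030 per 1,000.

Cohort C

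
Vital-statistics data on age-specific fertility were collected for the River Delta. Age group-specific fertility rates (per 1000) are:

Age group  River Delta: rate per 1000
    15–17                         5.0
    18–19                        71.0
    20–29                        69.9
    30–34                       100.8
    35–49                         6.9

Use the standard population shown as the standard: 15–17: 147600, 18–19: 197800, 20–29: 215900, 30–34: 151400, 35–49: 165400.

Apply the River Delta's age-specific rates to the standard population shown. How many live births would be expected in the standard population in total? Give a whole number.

Expected live births = Σ (standard pop × age-specific rate ÷ 1000)
= 147600×5.0/1000 + 197800×71.0/1000 + 215900×69.9/1000 + 151400×100.8/1000 + 165400×6.9/1000
= 738.00 + 14043.80 + 15091.41 + 15261.12 + 1141.26 = 46275.59.

46276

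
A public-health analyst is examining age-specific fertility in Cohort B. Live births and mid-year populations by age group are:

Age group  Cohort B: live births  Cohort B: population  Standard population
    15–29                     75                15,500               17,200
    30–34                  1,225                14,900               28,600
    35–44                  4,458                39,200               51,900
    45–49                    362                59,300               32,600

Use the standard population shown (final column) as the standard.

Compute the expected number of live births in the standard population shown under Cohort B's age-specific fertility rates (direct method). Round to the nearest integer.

8536

Age-specific rates per 1,000 for Cohort B: 4.839, 82.215, 113.724, 6.105.
Expected live births = Σ (standard pop × age-specific rate ÷ 1,000)
= 17,200×4.839/1,000 + 28,600×82.215/1,000 + 51,900×113.724/1,000 + 32,600×6.105/1,000
= 83.23 + 2351.34 + 5902.30 + 199.01 = 8535.88.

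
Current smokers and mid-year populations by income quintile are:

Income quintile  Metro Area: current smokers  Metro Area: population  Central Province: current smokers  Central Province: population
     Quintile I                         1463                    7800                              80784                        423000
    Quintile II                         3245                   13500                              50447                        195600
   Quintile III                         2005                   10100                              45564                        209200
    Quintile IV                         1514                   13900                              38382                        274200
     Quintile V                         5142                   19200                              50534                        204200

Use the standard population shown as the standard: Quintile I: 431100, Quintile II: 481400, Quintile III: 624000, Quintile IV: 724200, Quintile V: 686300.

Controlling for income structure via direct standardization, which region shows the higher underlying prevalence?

Income-specific rates per 1000 for the Metro Area: 187.564, 240.370, 198.515, 108.921, 267.812.
For the Central Province: 190.979, 257.909, 217.801, 139.978, 247.473.
Standard total = 2947000; weights = 0.1463, 0.1634, 0.2117, 0.2457, 0.2329.
The Metro Area: 0.1463×187.564 + 0.1634×240.370 + 0.2117×198.515 + 0.2457×108.921 + 0.2329×267.812 = 197.8713 per 1000.
The Central Province: 0.1463×190.979 + 0.1634×257.909 + 0.2117×217.801 + 0.2457×139.978 + 0.2329×247.473 = 208.2148 per 1000.
The crude rates (207.27 vs 203.42) would put the Metro Area higher, but that reflects its income composition; once standardized to a common income structure, the Central Province has the higher underlying rate.

Central Province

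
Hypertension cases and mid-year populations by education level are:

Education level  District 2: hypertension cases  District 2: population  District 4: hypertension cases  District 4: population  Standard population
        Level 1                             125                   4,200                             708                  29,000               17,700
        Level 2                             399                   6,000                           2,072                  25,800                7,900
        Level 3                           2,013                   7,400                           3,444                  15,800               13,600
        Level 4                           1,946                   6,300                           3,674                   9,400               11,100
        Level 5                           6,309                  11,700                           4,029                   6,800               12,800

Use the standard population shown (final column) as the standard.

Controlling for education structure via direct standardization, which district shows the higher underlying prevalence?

Education-specific rates per 1,000 for District 2: 29.762, 66.500, 272.027, 308.889, 539.231.
For District 4: 24.414, 80.310, 217.975, 390.851, 592.500.
Standard total = 63,100; weights = 0.2805, 0.1252, 0.2155, 0.1759, 0.2029.
District 2: 0.2805×29.762 + 0.1252×66.500 + 0.2155×272.027 + 0.1759×308.889 + 0.2029×539.231 = 239.0257 per 1,000.
District 4: 0.2805×24.414 + 0.1252×80.310 + 0.2155×217.975 + 0.1759×390.851 + 0.2029×592.500 = 252.8285 per 1,000.
The crude rates (303.15 vs 160.45) would put District 2 higher, but that reflects its education composition; once standardized to a common education structure, District 4 has the higher underlying rate.

District 4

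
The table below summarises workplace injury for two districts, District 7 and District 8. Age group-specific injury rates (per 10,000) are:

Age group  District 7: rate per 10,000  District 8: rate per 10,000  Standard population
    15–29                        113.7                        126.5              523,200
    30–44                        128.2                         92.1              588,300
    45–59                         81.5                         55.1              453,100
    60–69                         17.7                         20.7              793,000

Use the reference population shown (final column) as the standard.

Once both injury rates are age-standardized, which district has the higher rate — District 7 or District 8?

Standard total = 2,357,600; weights = 0.2219, 0.2495, 0.1922, 0.3364.
District 7: 0.2219×113.7 + 0.2495×128.2 + 0.1922×81.5 + 0.3364×17.7 = 78.8393 per 10,000.
District 8: 0.2219×126.5 + 0.2495×92.1 + 0.1922×55.1 + 0.3364×20.7 = 68.6071 per 10,000.

District 7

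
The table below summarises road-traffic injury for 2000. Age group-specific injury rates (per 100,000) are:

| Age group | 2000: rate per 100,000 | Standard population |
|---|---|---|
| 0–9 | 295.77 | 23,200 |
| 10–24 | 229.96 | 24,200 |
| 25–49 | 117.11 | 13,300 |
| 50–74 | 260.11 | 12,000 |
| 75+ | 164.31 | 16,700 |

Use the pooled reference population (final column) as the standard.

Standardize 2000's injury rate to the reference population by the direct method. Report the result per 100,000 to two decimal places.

222.03

Standard total = 89,400; weights = 0.2595, 0.2707, 0.1488, 0.1342, 0.1868.
Standardized rate: 0.2595×295.77 + 0.2707×229.96 + 0.1488×117.11 + 0.1342×260.11 + 0.1868×164.31 = 222.0331 per 100,000.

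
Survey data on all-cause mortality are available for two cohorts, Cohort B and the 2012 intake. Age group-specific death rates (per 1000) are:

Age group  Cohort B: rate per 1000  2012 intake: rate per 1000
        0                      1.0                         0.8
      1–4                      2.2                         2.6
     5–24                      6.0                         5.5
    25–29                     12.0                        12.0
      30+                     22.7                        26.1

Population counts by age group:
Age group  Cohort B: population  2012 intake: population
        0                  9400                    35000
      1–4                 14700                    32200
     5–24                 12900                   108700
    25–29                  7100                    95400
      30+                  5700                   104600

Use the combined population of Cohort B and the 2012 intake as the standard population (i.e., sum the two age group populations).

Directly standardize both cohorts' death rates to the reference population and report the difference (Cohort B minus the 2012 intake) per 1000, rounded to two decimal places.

Combined standard total = 425700; weights = 0.1043, 0.1102, 0.2856, 0.2408, 0.2591.
Cohort B: 0.1043×1.0 + 0.1102×2.2 + 0.2856×6.0 + 0.2408×12.0 + 0.2591×22.7 = 10.8315 per 1000.
The 2012 intake: 0.1043×0.8 + 0.1102×2.6 + 0.2856×5.5 + 0.2408×12.0 + 0.2591×26.1 = 11.5929 per 1000.
Difference = 10.8315 − 11.5929 = -0.7613.

-0.76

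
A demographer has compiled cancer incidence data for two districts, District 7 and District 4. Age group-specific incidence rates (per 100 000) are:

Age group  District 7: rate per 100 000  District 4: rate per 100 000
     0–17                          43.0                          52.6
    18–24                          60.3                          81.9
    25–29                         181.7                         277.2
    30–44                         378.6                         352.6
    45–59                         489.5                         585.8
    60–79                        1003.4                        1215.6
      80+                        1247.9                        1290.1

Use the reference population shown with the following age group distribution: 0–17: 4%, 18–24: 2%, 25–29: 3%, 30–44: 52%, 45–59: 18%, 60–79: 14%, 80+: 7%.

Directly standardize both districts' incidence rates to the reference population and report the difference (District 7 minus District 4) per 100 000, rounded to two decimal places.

-40.16

Standard weights: 0.04, 0.02, 0.03, 0.52, 0.18, 0.14, 0.07.
District 7: 0.0400×43.0 + 0.0200×60.3 + 0.0300×181.7 + 0.5200×378.6 + 0.1800×489.5 + 0.1400×1003.4 + 0.0700×1247.9 = 521.1880 per 100 000.
District 4: 0.0400×52.6 + 0.0200×81.9 + 0.0300×277.2 + 0.5200×352.6 + 0.1800×585.8 + 0.1400×1215.6 + 0.0700×1290.1 = 561.3450 per 100 000.
Difference = 521.1880 − 561.3450 = -40.1570.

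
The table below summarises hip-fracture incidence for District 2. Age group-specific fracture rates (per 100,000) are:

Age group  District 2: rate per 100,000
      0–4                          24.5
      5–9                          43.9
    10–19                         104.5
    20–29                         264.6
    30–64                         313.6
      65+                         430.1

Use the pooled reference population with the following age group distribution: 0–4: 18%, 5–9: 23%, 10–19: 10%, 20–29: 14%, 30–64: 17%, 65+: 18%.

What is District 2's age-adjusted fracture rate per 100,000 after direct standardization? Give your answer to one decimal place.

192.7

Standard weights: 0.18, 0.23, 0.10, 0.14, 0.17, 0.18.
Standardized rate: 0.1800×24.5 + 0.2300×43.9 + 0.1000×104.5 + 0.1400×264.6 + 0.1700×313.6 + 0.1800×430.1 = 192.7310 per 100,000.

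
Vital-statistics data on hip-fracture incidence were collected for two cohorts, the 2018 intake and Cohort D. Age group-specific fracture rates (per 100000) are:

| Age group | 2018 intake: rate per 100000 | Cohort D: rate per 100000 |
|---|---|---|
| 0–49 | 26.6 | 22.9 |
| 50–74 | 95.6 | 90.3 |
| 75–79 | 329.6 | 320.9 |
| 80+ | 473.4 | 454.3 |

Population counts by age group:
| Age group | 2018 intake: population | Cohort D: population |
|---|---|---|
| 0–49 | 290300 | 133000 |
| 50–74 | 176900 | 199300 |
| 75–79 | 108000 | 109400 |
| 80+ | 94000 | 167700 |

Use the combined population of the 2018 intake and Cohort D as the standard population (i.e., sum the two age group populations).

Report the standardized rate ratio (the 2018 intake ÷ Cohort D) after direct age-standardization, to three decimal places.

1.045

Combined standard total = 1278600; weights = 0.3311, 0.2942, 0.1700, 0.2047.
The 2018 intake: 0.3311×26.6 + 0.2942×95.6 + 0.1700×329.6 + 0.2047×473.4 = 189.8704 per 100000.
Cohort D: 0.3311×22.9 + 0.2942×90.3 + 0.1700×320.9 + 0.2047×454.3 = 181.6975 per 100000.
Ratio = 189.8704 ÷ 181.6975 = 1.04498.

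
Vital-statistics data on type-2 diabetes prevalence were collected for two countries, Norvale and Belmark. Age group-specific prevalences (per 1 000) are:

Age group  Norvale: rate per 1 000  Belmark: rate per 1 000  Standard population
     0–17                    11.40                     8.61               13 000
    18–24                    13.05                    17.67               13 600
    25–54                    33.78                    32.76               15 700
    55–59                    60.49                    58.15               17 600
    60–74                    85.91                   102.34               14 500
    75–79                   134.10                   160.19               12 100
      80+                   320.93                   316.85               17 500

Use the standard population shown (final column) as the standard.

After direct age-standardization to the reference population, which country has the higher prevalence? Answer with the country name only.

Belmark

Standard total = 104 000; weights = 0.1250, 0.1308, 0.1510, 0.1692, 0.1394, 0.1163, 0.1683.
Norvale: 0.1250×11.40 + 0.1308×13.05 + 0.1510×33.78 + 0.1692×60.49 + 0.1394×85.91 + 0.1163×134.10 + 0.1683×320.93 = 100.0503 per 1 000.
Belmark: 0.1250×8.61 + 0.1308×17.67 + 0.1510×32.76 + 0.1692×58.15 + 0.1394×102.34 + 0.1163×160.19 + 0.1683×316.85 = 104.3954 per 1 000.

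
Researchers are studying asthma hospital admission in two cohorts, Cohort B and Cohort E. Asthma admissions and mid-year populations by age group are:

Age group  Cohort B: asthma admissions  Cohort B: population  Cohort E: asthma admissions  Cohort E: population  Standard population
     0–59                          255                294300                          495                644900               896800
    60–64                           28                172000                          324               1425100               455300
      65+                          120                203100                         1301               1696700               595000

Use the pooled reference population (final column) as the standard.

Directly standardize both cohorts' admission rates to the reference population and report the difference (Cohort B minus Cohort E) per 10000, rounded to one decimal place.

-0.2

Age-specific rates per 10000 for Cohort B: 8.66, 1.63, 5.91.
For Cohort E: 7.68, 2.27, 7.67.
Standard total = 1947100; weights = 0.4606, 0.2338, 0.3056.
Cohort B: 0.4606×8.66 + 0.2338×1.63 + 0.3056×5.91 = 6.1769 per 10000.
Cohort E: 0.4606×7.68 + 0.2338×2.27 + 0.3056×7.67 = 6.4100 per 10000.
Difference = 6.1769 − 6.4100 = -0.2331.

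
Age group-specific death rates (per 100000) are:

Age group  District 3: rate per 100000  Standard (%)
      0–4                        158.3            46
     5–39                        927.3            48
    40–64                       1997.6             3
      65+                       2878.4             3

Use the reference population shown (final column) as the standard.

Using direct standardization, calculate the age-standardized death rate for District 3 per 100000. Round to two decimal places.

664.20

Standard weights: 0.46, 0.48, 0.03, 0.03.
Standardized rate: 0.4600×158.3 + 0.4800×927.3 + 0.0300×1997.6 + 0.0300×2878.4 = 664.2020 per 100000.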